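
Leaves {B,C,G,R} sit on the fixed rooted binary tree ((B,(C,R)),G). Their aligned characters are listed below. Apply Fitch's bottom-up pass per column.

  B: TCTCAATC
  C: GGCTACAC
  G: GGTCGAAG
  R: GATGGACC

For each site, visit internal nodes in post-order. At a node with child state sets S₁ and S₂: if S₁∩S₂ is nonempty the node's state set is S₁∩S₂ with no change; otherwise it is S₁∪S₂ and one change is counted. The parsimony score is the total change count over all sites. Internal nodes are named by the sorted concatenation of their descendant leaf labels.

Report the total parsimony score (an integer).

[col 0] CR: children C:{G}, R:{G} ∩→ {G}; cost 0
[col 0] BCR: children B:{T}, CR:{G} ∪→ {G,T}; cost 1
[col 0] BCGR: children BCR:{G,T}, G:{G} ∩→ {G}; cost 0
[col 1] CR: children C:{G}, R:{A} ∪→ {A,G}; cost 1
[col 1] BCR: children B:{C}, CR:{A,G} ∪→ {A,C,G}; cost 1
[col 1] BCGR: children BCR:{A,C,G}, G:{G} ∩→ {G}; cost 0
[col 2] CR: children C:{C}, R:{T} ∪→ {C,T}; cost 1
[col 2] BCR: children B:{T}, CR:{C,T} ∩→ {T}; cost 0
[col 2] BCGR: children BCR:{T}, G:{T} ∩→ {T}; cost 0
[col 3] CR: children C:{T}, R:{G} ∪→ {G,T}; cost 1
[col 3] BCR: children B:{C}, CR:{G,T} ∪→ {C,G,T}; cost 1
[col 3] BCGR: children BCR:{C,G,T}, G:{C} ∩→ {C}; cost 0
[col 4] CR: children C:{A}, R:{G} ∪→ {A,G}; cost 1
[col 4] BCR: children B:{A}, CR:{A,G} ∩→ {A}; cost 0
[col 4] BCGR: children BCR:{A}, G:{G} ∪→ {A,G}; cost 1
[col 5] CR: children C:{C}, R:{A} ∪→ {A,C}; cost 1
[col 5] BCR: children B:{A}, CR:{A,C} ∩→ {A}; cost 0
[col 5] BCGR: children BCR:{A}, G:{A} ∩→ {A}; cost 0
[col 6] CR: children C:{A}, R:{C} ∪→ {A,C}; cost 1
[col 6] BCR: children B:{T}, CR:{A,C} ∪→ {A,C,T}; cost 1
[col 6] BCGR: children BCR:{A,C,T}, G:{A} ∩→ {A}; cost 0
[col 7] CR: children C:{C}, R:{C} ∩→ {C}; cost 0
[col 7] BCR: children B:{C}, CR:{C} ∩→ {C}; cost 0
[col 7] BCGR: children BCR:{C}, G:{G} ∪→ {C,G}; cost 1
per-site changes: [1, 2, 1, 2, 2, 1, 2, 1]; total = 12

12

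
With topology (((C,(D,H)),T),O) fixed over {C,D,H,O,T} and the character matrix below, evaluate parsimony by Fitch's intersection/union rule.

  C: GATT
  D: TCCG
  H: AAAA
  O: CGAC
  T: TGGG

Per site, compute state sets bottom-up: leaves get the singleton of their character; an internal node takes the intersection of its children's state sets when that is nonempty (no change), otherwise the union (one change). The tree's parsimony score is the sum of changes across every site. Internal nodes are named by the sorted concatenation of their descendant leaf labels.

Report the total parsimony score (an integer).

[col 0] DH: children D:{T}, H:{A} ∪→ {A,T}; cost 1
[col 0] CDH: children C:{G}, DH:{A,T} ∪→ {A,G,T}; cost 1
[col 0] CDHT: children CDH:{A,G,T}, T:{T} ∩→ {T}; cost 0
[col 0] CDHOT: children CDHT:{T}, O:{C} ∪→ {C,T}; cost 1
[col 1] DH: children D:{C}, H:{A} ∪→ {A,C}; cost 1
[col 1] CDH: children C:{A}, DH:{A,C} ∩→ {A}; cost 0
[col 1] CDHT: children CDH:{A}, T:{G} ∪→ {A,G}; cost 1
[col 1] CDHOT: children CDHT:{A,G}, O:{G} ∩→ {G}; cost 0
[col 2] DH: children D:{C}, H:{A} ∪→ {A,C}; cost 1
[col 2] CDH: children C:{T}, DH:{A,C} ∪→ {A,C,T}; cost 1
[col 2] CDHT: children CDH:{A,C,T}, T:{G} ∪→ {A,C,G,T}; cost 1
[col 2] CDHOT: children CDHT:{A,C,G,T}, O:{A} ∩→ {A}; cost 0
[col 3] DH: children D:{G}, H:{A} ∪→ {A,G}; cost 1
[col 3] CDH: children C:{T}, DH:{A,G} ∪→ {A,G,T}; cost 1
[col 3] CDHT: children CDH:{A,G,T}, T:{G} ∩→ {G}; cost 0
[col 3] CDHOT: children CDHT:{G}, O:{C} ∪→ {C,G}; cost 1
per-site changes: [3, 2, 3, 3]; total = 11

11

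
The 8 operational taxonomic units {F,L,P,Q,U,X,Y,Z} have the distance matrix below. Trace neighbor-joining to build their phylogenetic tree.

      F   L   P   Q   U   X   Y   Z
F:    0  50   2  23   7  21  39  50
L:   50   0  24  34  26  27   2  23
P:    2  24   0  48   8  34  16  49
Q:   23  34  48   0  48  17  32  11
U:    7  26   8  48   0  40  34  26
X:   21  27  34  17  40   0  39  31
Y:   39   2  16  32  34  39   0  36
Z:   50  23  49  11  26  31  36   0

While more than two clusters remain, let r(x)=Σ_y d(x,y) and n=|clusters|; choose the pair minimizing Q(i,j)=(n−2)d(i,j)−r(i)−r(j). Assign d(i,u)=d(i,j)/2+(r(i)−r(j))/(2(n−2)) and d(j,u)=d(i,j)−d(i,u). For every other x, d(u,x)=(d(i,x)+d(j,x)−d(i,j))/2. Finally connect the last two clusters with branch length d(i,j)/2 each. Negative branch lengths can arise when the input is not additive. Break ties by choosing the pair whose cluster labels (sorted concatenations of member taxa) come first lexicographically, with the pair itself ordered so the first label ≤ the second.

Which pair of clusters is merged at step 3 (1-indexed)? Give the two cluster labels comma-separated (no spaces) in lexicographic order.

QZ,X

step 1: merge (Q,Z) at d=11, Q=-373; branch lengths Q→53/12, Z→79/12; new cluster QZ
  updated: d(F,QZ)=31, d(L,QZ)=23, d(P,QZ)=43, d(QZ,U)=63/2, d(QZ,X)=37/2, d(QZ,Y)=57/2
step 2: merge (L,Y) at d=2, Q=-601/2; branch lengths L→7/20, Y→33/20; new cluster LY
  updated: d(F,LY)=87/2, d(LY,P)=19, d(LY,QZ)=99/4, d(LY,U)=29, d(LY,X)=32
step 3: merge (QZ,X) at d=37/2, Q=-881/4; branch lengths QZ→309/32, X→283/32; new cluster QXZ
  updated: d(F,QXZ)=67/4, d(LY,QXZ)=153/8, d(P,QXZ)=117/4, d(QXZ,U)=53/2
step 4: merge (LY,QXZ) at d=153/8, Q=-1159/8; branch lengths LY→611/48, QXZ→307/48; new cluster LQXYZ
  updated: d(F,LQXYZ)=329/16, d(LQXYZ,P)=233/16, d(LQXYZ,U)=291/16
step 5: merge (F,P) at d=2, Q=-401/8; branch lengths F→9/4, P→-1/4; new cluster FP
  updated: d(FP,LQXYZ)=265/16, d(FP,U)=13/2
step 6: merge (FP,LQXYZ) at d=265/16, Q=-165/4; branch lengths FP→39/16, LQXYZ→113/8; new cluster FLPQXYZ
  updated: d(FLPQXYZ,U)=65/16
step 7: merge (FLPQXYZ,U) at d=65/16; branch lengths FLPQXYZ→65/32, U→65/32; new cluster FLPQUXYZ
final tree: (((F:9/4,P:-1/4):39/16,((L:7/20,Y:33/20):611/48,((Q:53/12,Z:79/12):309/32,X:283/32):307/48):113/8):65/32,U:65/32)
total length: 293/4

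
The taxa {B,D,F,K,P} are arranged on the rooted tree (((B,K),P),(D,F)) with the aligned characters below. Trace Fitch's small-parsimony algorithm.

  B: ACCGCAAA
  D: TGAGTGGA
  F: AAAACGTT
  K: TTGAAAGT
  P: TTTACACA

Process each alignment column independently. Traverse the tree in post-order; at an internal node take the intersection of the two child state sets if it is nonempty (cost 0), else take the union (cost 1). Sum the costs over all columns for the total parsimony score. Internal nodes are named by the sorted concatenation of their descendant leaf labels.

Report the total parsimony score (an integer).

18

[col 0] BK: children B:{A}, K:{T} ∪→ {A,T}; cost 1
[col 0] BKP: children BK:{A,T}, P:{T} ∩→ {T}; cost 0
[col 0] DF: children D:{T}, F:{A} ∪→ {A,T}; cost 1
[col 0] BDFKP: children BKP:{T}, DF:{A,T} ∩→ {T}; cost 0
[col 1] BK: children B:{C}, K:{T} ∪→ {C,T}; cost 1
[col 1] BKP: children BK:{C,T}, P:{T} ∩→ {T}; cost 0
[col 1] DF: children D:{G}, F:{A} ∪→ {A,G}; cost 1
[col 1] BDFKP: children BKP:{T}, DF:{A,G} ∪→ {A,G,T}; cost 1
[col 2] BK: children B:{C}, K:{G} ∪→ {C,G}; cost 1
[col 2] BKP: children BK:{C,G}, P:{T} ∪→ {C,G,T}; cost 1
[col 2] DF: children D:{A}, F:{A} ∩→ {A}; cost 0
[col 2] BDFKP: children BKP:{C,G,T}, DF:{A} ∪→ {A,C,G,T}; cost 1
[col 3] BK: children B:{G}, K:{A} ∪→ {A,G}; cost 1
[col 3] BKP: children BK:{A,G}, P:{A} ∩→ {A}; cost 0
[col 3] DF: children D:{G}, F:{A} ∪→ {A,G}; cost 1
[col 3] BDFKP: children BKP:{A}, DF:{A,G} ∩→ {A}; cost 0
[col 4] BK: children B:{C}, K:{A} ∪→ {A,C}; cost 1
[col 4] BKP: children BK:{A,C}, P:{C} ∩→ {C}; cost 0
[col 4] DF: children D:{T}, F:{C} ∪→ {C,T}; cost 1
[col 4] BDFKP: children BKP:{C}, DF:{C,T} ∩→ {C}; cost 0
[col 5] BK: children B:{A}, K:{A} ∩→ {A}; cost 0
[col 5] BKP: children BK:{A}, P:{A} ∩→ {A}; cost 0
[col 5] DF: children D:{G}, F:{G} ∩→ {G}; cost 0
[col 5] BDFKP: children BKP:{A}, DF:{G} ∪→ {A,G}; cost 1
[col 6] BK: children B:{A}, K:{G} ∪→ {A,G}; cost 1
[col 6] BKP: children BK:{A,G}, P:{C} ∪→ {A,C,G}; cost 1
[col 6] DF: children D:{G}, F:{T} ∪→ {G,T}; cost 1
[col 6] BDFKP: children BKP:{A,C,G}, DF:{G,T} ∩→ {G}; cost 0
[col 7] BK: children B:{A}, K:{T} ∪→ {A,T}; cost 1
[col 7] BKP: children BK:{A,T}, P:{A} ∩→ {A}; cost 0
[col 7] DF: children D:{A}, F:{T} ∪→ {A,T}; cost 1
[col 7] BDFKP: children BKP:{A}, DF:{A,T} ∩→ {A}; cost 0
per-site changes: [2, 3, 3, 2, 2, 1, 3, 2]; total = 18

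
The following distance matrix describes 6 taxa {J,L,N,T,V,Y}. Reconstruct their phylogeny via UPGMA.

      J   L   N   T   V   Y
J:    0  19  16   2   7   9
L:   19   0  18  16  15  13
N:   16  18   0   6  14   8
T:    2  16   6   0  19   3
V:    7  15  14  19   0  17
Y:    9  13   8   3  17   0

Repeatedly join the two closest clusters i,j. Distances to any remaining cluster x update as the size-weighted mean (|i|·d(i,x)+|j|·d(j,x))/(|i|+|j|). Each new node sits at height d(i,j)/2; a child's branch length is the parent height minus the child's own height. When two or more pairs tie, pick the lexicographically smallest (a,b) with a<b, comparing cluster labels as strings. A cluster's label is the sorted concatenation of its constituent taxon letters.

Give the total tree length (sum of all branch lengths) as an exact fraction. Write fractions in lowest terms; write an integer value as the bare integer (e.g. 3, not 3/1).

step 1: merge (J,T) at d=2; branch lengths J→1, T→1; new cluster JT
  updated: d(JT,L)=35/2, d(JT,N)=11, d(JT,V)=13, d(JT,Y)=6
step 2: merge (JT,Y) at d=6; branch lengths JT→2, Y→3; new cluster JTY
  updated: d(JTY,L)=16, d(JTY,N)=10, d(JTY,V)=43/3
step 3: merge (JTY,N) at d=10; branch lengths JTY→2, N→5; new cluster JNTY
  updated: d(JNTY,L)=33/2, d(JNTY,V)=57/4
step 4: merge (JNTY,V) at d=57/4; branch lengths JNTY→17/8, V→57/8; new cluster JNTVY
  updated: d(JNTVY,L)=81/5
step 5: merge (JNTVY,L) at d=81/5; branch lengths JNTVY→39/40, L→81/10; new cluster JLNTVY
final tree: (((((J:1,T:1):2,Y:3):2,N:5):17/8,V:57/8):39/40,L:81/10)
total length: 1293/40

1293/40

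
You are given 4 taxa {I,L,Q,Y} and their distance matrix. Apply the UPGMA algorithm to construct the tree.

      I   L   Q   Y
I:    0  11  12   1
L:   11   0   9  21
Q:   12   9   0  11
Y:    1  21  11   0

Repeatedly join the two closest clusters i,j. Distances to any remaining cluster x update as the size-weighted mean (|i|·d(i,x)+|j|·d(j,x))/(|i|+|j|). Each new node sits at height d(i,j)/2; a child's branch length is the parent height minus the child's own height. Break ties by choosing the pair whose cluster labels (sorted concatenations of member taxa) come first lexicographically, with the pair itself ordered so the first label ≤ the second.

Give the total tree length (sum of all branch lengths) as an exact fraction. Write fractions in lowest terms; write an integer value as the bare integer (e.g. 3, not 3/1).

1. join I+Y (d=1) ⇒ IY; edges |I|=1/2, |Y|=1/2
  updated: d(IY,L)=16, d(IY,Q)=23/2
2. join L+Q (d=9) ⇒ LQ; edges |L|=9/2, |Q|=9/2
  updated: d(IY,LQ)=55/4
3. join IY+LQ (d=55/4) ⇒ ILQY; edges |IY|=51/8, |LQ|=19/8
final tree: ((I:1/2,Y:1/2):51/8,(L:9/2,Q:9/2):19/8)
total length: 75/4

75/4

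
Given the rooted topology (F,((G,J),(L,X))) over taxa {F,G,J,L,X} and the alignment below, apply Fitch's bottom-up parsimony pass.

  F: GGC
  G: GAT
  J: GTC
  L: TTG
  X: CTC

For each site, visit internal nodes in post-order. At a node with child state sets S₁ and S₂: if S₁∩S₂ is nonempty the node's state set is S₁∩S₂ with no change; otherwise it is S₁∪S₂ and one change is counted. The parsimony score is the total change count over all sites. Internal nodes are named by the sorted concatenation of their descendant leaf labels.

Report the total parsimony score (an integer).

6

[col 0] GJ: children G:{G}, J:{G} ∩→ {G}; cost 0
[col 0] LX: children L:{T}, X:{C} ∪→ {C,T}; cost 1
[col 0] GJLX: children GJ:{G}, LX:{C,T} ∪→ {C,G,T}; cost 1
[col 0] FGJLX: children F:{G}, GJLX:{C,G,T} ∩→ {G}; cost 0
[col 1] GJ: children G:{A}, J:{T} ∪→ {A,T}; cost 1
[col 1] LX: children L:{T}, X:{T} ∩→ {T}; cost 0
[col 1] GJLX: children GJ:{A,T}, LX:{T} ∩→ {T}; cost 0
[col 1] FGJLX: children F:{G}, GJLX:{T} ∪→ {G,T}; cost 1
[col 2] GJ: children G:{T}, J:{C} ∪→ {C,T}; cost 1
[col 2] LX: children L:{G}, X:{C} ∪→ {C,G}; cost 1
[col 2] GJLX: children GJ:{C,T}, LX:{C,G} ∩→ {C}; cost 0
[col 2] FGJLX: children F:{C}, GJLX:{C} ∩→ {C}; cost 0
per-site changes: [2, 2, 2]; total = 6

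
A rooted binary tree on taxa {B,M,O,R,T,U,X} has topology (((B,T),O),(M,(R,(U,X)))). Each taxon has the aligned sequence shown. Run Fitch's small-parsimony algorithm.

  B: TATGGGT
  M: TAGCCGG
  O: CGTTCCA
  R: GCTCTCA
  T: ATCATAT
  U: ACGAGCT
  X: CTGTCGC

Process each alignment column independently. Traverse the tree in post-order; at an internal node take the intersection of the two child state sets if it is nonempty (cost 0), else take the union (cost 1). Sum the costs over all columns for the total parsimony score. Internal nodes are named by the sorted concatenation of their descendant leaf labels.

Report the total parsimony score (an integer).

29

[col 0] BT: children B:{T}, T:{A} ∪→ {A,T}; cost 1
[col 0] BOT: children BT:{A,T}, O:{C} ∪→ {A,C,T}; cost 1
[col 0] UX: children U:{A}, X:{C} ∪→ {A,C}; cost 1
[col 0] RUX: children R:{G}, UX:{A,C} ∪→ {A,C,G}; cost 1
[col 0] MRUX: children M:{T}, RUX:{A,C,G} ∪→ {A,C,G,T}; cost 1
[col 0] BMORTUX: children BOT:{A,C,T}, MRUX:{A,C,G,T} ∩→ {A,C,T}; cost 0
[col 1] BT: children B:{A}, T:{T} ∪→ {A,T}; cost 1
[col 1] BOT: children BT:{A,T}, O:{G} ∪→ {A,G,T}; cost 1
[col 1] UX: children U:{C}, X:{T} ∪→ {C,T}; cost 1
[col 1] RUX: children R:{C}, UX:{C,T} ∩→ {C}; cost 0
[col 1] MRUX: children M:{A}, RUX:{C} ∪→ {A,C}; cost 1
[col 1] BMORTUX: children BOT:{A,G,T}, MRUX:{A,C} ∩→ {A}; cost 0
[col 2] BT: children B:{T}, T:{C} ∪→ {C,T}; cost 1
[col 2] BOT: children BT:{C,T}, O:{T} ∩→ {T}; cost 0
[col 2] UX: children U:{G}, X:{G} ∩→ {G}; cost 0
[col 2] RUX: children R:{T}, UX:{G} ∪→ {G,T}; cost 1
[col 2] MRUX: children M:{G}, RUX:{G,T} ∩→ {G}; cost 0
[col 2] BMORTUX: children BOT:{T}, MRUX:{G} ∪→ {G,T}; cost 1
[col 3] BT: children B:{G}, T:{A} ∪→ {A,G}; cost 1
[col 3] BOT: children BT:{A,G}, O:{T} ∪→ {A,G,T}; cost 1
[col 3] UX: children U:{A}, X:{T} ∪→ {A,T}; cost 1
[col 3] RUX: children R:{C}, UX:{A,T} ∪→ {A,C,T}; cost 1
[col 3] MRUX: children M:{C}, RUX:{A,C,T} ∩→ {C}; cost 0
[col 3] BMORTUX: children BOT:{A,G,T}, MRUX:{C} ∪→ {A,C,G,T}; cost 1
[col 4] BT: children B:{G}, T:{T} ∪→ {G,T}; cost 1
[col 4] BOT: children BT:{G,T}, O:{C} ∪→ {C,G,T}; cost 1
[col 4] UX: children U:{G}, X:{C} ∪→ {C,G}; cost 1
[col 4] RUX: children R:{T}, UX:{C,G} ∪→ {C,G,T}; cost 1
[col 4] MRUX: children M:{C}, RUX:{C,G,T} ∩→ {C}; cost 0
[col 4] BMORTUX: children BOT:{C,G,T}, MRUX:{C} ∩→ {C}; cost 0
[col 5] BT: children B:{G}, T:{A} ∪→ {A,G}; cost 1
[col 5] BOT: children BT:{A,G}, O:{C} ∪→ {A,C,G}; cost 1
[col 5] UX: children U:{C}, X:{G} ∪→ {C,G}; cost 1
[col 5] RUX: children R:{C}, UX:{C,G} ∩→ {C}; cost 0
[col 5] MRUX: children M:{G}, RUX:{C} ∪→ {C,G}; cost 1
[col 5] BMORTUX: children BOT:{A,C,G}, MRUX:{C,G} ∩→ {C,G}; cost 0
[col 6] BT: children B:{T}, T:{T} ∩→ {T}; cost 0
[col 6] BOT: children BT:{T}, O:{A} ∪→ {A,T}; cost 1
[col 6] UX: children U:{T}, X:{C} ∪→ {C,T}; cost 1
[col 6] RUX: children R:{A}, UX:{C,T} ∪→ {A,C,T}; cost 1
[col 6] MRUX: children M:{G}, RUX:{A,C,T} ∪→ {A,C,G,T}; cost 1
[col 6] BMORTUX: children BOT:{A,T}, MRUX:{A,C,G,T} ∩→ {A,T}; cost 0
per-site changes: [5, 4, 3, 5, 4, 4, 4]; total = 29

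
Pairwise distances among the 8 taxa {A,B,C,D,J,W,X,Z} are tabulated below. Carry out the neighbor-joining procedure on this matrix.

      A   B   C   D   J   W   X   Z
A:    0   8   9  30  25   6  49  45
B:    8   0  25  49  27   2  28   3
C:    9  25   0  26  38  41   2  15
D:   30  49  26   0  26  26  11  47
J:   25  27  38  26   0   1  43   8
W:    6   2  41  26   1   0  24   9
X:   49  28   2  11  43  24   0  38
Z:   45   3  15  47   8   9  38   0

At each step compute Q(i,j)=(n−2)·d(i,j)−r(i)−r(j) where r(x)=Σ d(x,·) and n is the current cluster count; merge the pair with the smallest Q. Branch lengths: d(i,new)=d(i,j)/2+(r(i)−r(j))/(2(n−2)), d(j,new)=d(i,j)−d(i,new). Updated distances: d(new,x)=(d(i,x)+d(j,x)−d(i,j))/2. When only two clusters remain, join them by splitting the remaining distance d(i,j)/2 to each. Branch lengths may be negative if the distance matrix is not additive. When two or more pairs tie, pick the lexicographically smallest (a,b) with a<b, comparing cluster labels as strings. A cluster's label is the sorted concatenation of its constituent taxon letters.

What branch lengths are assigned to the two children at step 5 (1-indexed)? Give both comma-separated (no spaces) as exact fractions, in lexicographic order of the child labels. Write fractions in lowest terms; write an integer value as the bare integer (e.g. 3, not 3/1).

iteration 1: select D,X (d=11, Q=-344); attach at lengths (43/6, 23/6); label the merged cluster DX
  updated: d(A,DX)=34, d(B,DX)=33, d(C,DX)=17/2, d(DX,J)=29, d(DX,W)=39/2, d(DX,Z)=37
iteration 2: select C,DX (d=17/2, Q=-255); attach at lengths (9/5, 67/10); label the merged cluster CDX
  updated: d(A,CDX)=69/4, d(B,CDX)=99/4, d(CDX,J)=117/4, d(CDX,W)=26, d(CDX,Z)=87/4
iteration 3: select A,CDX (d=69/4, Q=-605/4); attach at lengths (205/32, 347/32); label the merged cluster ACDX
  updated: d(ACDX,B)=31/4, d(ACDX,J)=37/2, d(ACDX,W)=59/8, d(ACDX,Z)=99/4
iteration 4: select B,Z (d=3, Q=-151/2); attach at lengths (2/3, 7/3); label the merged cluster BZ
  updated: d(ACDX,BZ)=59/4, d(BZ,J)=16, d(BZ,W)=4
iteration 5: select ACDX,BZ (d=59/4, Q=-367/8); attach at lengths (283/32, 189/32); label the merged cluster ABCDXZ
  updated: d(ABCDXZ,J)=79/8, d(ABCDXZ,W)=-27/16
iteration 6: select ABCDXZ,J (d=79/8, Q=-147/16); attach at lengths (115/32, 201/32); label the merged cluster ABCDJXZ
  updated: d(ABCDJXZ,W)=-169/32
iteration 7: select ABCDJXZ,W (d=-169/32); attach at lengths (-169/64, -169/64); label the merged cluster ABCDJWXZ
final tree: ((((A:205/32,(C:9/5,(D:43/6,X:23/6):67/10):347/32):283/32,(B:2/3,Z:7/3):189/32):115/32,J:201/32):-169/64,W:-169/64)
total length: 1891/32

283/32,189/32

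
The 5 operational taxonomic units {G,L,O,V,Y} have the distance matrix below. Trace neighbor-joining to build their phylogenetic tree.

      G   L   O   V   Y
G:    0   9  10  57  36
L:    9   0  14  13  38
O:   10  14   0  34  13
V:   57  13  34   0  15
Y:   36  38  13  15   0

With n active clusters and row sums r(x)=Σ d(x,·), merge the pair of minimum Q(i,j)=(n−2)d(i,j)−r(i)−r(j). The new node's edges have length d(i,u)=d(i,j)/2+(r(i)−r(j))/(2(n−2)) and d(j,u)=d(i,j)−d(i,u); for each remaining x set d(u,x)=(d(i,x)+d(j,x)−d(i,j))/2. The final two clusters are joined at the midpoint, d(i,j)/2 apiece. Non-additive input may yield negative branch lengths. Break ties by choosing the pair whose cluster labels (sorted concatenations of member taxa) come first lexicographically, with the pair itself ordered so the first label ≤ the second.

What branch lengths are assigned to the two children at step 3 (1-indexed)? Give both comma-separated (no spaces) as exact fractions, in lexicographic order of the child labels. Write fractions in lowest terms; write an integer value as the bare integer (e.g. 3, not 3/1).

31/4,-1/4

iteration 1: select V,Y (d=15, Q=-176); attach at lengths (31/3, 14/3); label the merged cluster VY
  updated: d(G,VY)=39, d(L,VY)=18, d(O,VY)=16
iteration 2: select G,L (d=9, Q=-81); attach at lengths (35/4, 1/4); label the merged cluster GL
  updated: d(GL,O)=15/2, d(GL,VY)=24
iteration 3: select GL,O (d=15/2, Q=-95/2); attach at lengths (31/4, -1/4); label the merged cluster GLO
  updated: d(GLO,VY)=65/4
iteration 4: select GLO,VY (d=65/4); attach at lengths (65/8, 65/8); label the merged cluster GLOVY
final tree: (((G:35/4,L:1/4):31/4,O:-1/4):65/8,(V:31/3,Y:14/3):65/8)
total length: 191/4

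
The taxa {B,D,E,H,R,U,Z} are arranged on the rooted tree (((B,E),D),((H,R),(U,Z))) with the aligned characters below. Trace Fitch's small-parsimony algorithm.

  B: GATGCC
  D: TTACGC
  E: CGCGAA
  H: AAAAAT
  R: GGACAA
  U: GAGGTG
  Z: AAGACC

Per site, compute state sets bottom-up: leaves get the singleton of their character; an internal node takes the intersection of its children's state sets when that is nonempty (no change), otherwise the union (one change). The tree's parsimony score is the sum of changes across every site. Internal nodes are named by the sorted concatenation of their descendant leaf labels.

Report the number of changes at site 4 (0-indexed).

site 0, node BE: B={G} ∪ E={C} → {C,G} (+1)
site 0, node BDE: BE={C,G} ∪ D={T} → {C,G,T} (+1)
site 0, node HR: H={A} ∪ R={G} → {A,G} (+1)
site 0, node UZ: U={G} ∪ Z={A} → {A,G} (+1)
site 0, node HRUZ: HR={A,G} ∩ UZ={A,G} → {A,G} (+0)
site 0, node BDEHRUZ: BDE={C,G,T} ∩ HRUZ={A,G} → {G} (+0)
site 1, node BE: B={A} ∪ E={G} → {A,G} (+1)
site 1, node BDE: BE={A,G} ∪ D={T} → {A,G,T} (+1)
site 1, node HR: H={A} ∪ R={G} → {A,G} (+1)
site 1, node UZ: U={A} ∩ Z={A} → {A} (+0)
site 1, node HRUZ: HR={A,G} ∩ UZ={A} → {A} (+0)
site 1, node BDEHRUZ: BDE={A,G,T} ∩ HRUZ={A} → {A} (+0)
site 2, node BE: B={T} ∪ E={C} → {C,T} (+1)
site 2, node BDE: BE={C,T} ∪ D={A} → {A,C,T} (+1)
site 2, node HR: H={A} ∩ R={A} → {A} (+0)
site 2, node UZ: U={G} ∩ Z={G} → {G} (+0)
site 2, node HRUZ: HR={A} ∪ UZ={G} → {A,G} (+1)
site 2, node BDEHRUZ: BDE={A,C,T} ∩ HRUZ={A,G} → {A} (+0)
site 3, node BE: B={G} ∩ E={G} → {G} (+0)
site 3, node BDE: BE={G} ∪ D={C} → {C,G} (+1)
site 3, node HR: H={A} ∪ R={C} → {A,C} (+1)
site 3, node UZ: U={G} ∪ Z={A} → {A,G} (+1)
site 3, node HRUZ: HR={A,C} ∩ UZ={A,G} → {A} (+0)
site 3, node BDEHRUZ: BDE={C,G} ∪ HRUZ={A} → {A,C,G} (+1)
site 4, node BE: B={C} ∪ E={A} → {A,C} (+1)
site 4, node BDE: BE={A,C} ∪ D={G} → {A,C,G} (+1)
site 4, node HR: H={A} ∩ R={A} → {A} (+0)
site 4, node UZ: U={T} ∪ Z={C} → {C,T} (+1)
site 4, node HRUZ: HR={A} ∪ UZ={C,T} → {A,C,T} (+1)
site 4, node BDEHRUZ: BDE={A,C,G} ∩ HRUZ={A,C,T} → {A,C} (+0)
site 5, node BE: B={C} ∪ E={A} → {A,C} (+1)
site 5, node BDE: BE={A,C} ∩ D={C} → {C} (+0)
site 5, node HR: H={T} ∪ R={A} → {A,T} (+1)
site 5, node UZ: U={G} ∪ Z={C} → {C,G} (+1)
site 5, node HRUZ: HR={A,T} ∪ UZ={C,G} → {A,C,G,T} (+1)
site 5, node BDEHRUZ: BDE={C} ∩ HRUZ={A,C,G,T} → {C} (+0)
per-site changes: [4, 3, 3, 4, 4, 4]; total = 22

4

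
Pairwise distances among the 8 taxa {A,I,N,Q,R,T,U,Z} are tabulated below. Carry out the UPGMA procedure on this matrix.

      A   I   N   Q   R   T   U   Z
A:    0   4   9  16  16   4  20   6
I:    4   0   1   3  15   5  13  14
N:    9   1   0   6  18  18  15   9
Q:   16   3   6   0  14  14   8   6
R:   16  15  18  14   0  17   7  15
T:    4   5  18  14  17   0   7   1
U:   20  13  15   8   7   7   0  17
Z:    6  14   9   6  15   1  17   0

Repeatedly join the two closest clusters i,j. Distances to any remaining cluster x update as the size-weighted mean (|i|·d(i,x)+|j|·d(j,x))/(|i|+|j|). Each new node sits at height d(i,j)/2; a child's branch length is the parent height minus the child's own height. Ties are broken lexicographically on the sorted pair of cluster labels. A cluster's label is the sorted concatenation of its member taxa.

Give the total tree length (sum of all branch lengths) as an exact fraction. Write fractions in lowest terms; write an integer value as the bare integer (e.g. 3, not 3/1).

iteration 1: select I,N (d=1); attach at lengths (1/2, 1/2); label the merged cluster IN
  updated: d(A,IN)=13/2, d(IN,Q)=9/2, d(IN,R)=33/2, d(IN,T)=23/2, d(IN,U)=14, d(IN,Z)=23/2
iteration 2: select T,Z (d=1); attach at lengths (1/2, 1/2); label the merged cluster TZ
  updated: d(A,TZ)=5, d(IN,TZ)=23/2, d(Q,TZ)=10, d(R,TZ)=16, d(TZ,U)=12
iteration 3: select IN,Q (d=9/2); attach at lengths (7/4, 9/4); label the merged cluster INQ
  updated: d(A,INQ)=29/3, d(INQ,R)=47/3, d(INQ,TZ)=11, d(INQ,U)=12
iteration 4: select A,TZ (d=5); attach at lengths (5/2, 2); label the merged cluster ATZ
  updated: d(ATZ,INQ)=95/9, d(ATZ,R)=16, d(ATZ,U)=44/3
iteration 5: select R,U (d=7); attach at lengths (7/2, 7/2); label the merged cluster RU
  updated: d(ATZ,RU)=46/3, d(INQ,RU)=83/6
iteration 6: select ATZ,INQ (d=95/9); attach at lengths (25/9, 109/36); label the merged cluster AINQTZ
  updated: d(AINQTZ,RU)=175/12
iteration 7: select AINQTZ,RU (d=175/12); attach at lengths (145/72, 91/24); label the merged cluster AINQRTUZ
final tree: (((A:5/2,(T:1/2,Z:1/2):2):25/9,((I:1/2,N:1/2):7/4,Q:9/4):109/36):145/72,(R:7/2,U:7/2):91/24)
total length: 262/9

262/9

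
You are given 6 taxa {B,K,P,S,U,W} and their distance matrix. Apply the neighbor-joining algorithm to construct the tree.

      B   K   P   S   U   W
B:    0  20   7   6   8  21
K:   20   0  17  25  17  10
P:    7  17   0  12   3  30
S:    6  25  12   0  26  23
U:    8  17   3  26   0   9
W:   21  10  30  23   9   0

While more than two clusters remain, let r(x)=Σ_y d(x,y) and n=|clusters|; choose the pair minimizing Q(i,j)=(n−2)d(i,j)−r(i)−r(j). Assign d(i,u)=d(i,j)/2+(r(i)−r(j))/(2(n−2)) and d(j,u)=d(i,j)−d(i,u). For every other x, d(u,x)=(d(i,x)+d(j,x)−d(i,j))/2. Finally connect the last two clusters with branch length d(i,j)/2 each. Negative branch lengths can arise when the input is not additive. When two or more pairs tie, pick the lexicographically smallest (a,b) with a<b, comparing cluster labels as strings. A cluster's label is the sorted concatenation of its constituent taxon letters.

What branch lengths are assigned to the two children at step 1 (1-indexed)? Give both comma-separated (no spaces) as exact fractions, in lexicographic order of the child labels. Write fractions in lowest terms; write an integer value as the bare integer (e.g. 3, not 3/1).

iteration 1: select K,W (d=10, Q=-142); attach at lengths (9/2, 11/2); label the merged cluster KW
  updated: d(B,KW)=31/2, d(KW,P)=37/2, d(KW,S)=19, d(KW,U)=8
iteration 2: select KW,U (d=8, Q=-82); attach at lengths (20/3, 4/3); label the merged cluster KUW
  updated: d(B,KUW)=31/4, d(KUW,P)=27/4, d(KUW,S)=37/2
iteration 3: select B,S (d=6, Q=-181/4); attach at lengths (-15/16, 111/16); label the merged cluster BS
  updated: d(BS,KUW)=81/8, d(BS,P)=13/2
iteration 4: select BS,KUW (d=81/8, Q=-187/8); attach at lengths (79/16, 83/16); label the merged cluster BKSUW
  updated: d(BKSUW,P)=25/16
iteration 5: select BKSUW,P (d=25/16); attach at lengths (25/32, 25/32); label the merged cluster BKPSUW
final tree: (((B:-15/16,S:111/16):79/16,((K:9/2,W:11/2):20/3,U:4/3):83/16):25/32,P:25/32)
total length: 571/16

9/2,11/2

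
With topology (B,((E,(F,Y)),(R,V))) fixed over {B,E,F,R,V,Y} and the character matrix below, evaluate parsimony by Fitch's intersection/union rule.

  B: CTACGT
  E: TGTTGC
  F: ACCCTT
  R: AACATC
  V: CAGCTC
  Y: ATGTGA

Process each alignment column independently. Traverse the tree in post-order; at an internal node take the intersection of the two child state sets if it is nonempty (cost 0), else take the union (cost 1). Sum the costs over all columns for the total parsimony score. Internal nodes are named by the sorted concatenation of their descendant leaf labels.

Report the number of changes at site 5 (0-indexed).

FY@0: {A} ∩ {A} = {A} (intersection, +0)
EFY@0: {T} ∪ {A} = {A,T} (union, +1)
RV@0: {A} ∪ {C} = {A,C} (union, +1)
EFRVY@0: {A,T} ∩ {A,C} = {A} (intersection, +0)
BEFRVY@0: {C} ∪ {A} = {A,C} (union, +1)
FY@1: {C} ∪ {T} = {C,T} (union, +1)
EFY@1: {G} ∪ {C,T} = {C,G,T} (union, +1)
RV@1: {A} ∩ {A} = {A} (intersection, +0)
EFRVY@1: {C,G,T} ∪ {A} = {A,C,G,T} (union, +1)
BEFRVY@1: {T} ∩ {A,C,G,T} = {T} (intersection, +0)
FY@2: {C} ∪ {G} = {C,G} (union, +1)
EFY@2: {T} ∪ {C,G} = {C,G,T} (union, +1)
RV@2: {C} ∪ {G} = {C,G} (union, +1)
EFRVY@2: {C,G,T} ∩ {C,G} = {C,G} (intersection, +0)
BEFRVY@2: {A} ∪ {C,G} = {A,C,G} (union, +1)
FY@3: {C} ∪ {T} = {C,T} (union, +1)
EFY@3: {T} ∩ {C,T} = {T} (intersection, +0)
RV@3: {A} ∪ {C} = {A,C} (union, +1)
EFRVY@3: {T} ∪ {A,C} = {A,C,T} (union, +1)
BEFRVY@3: {C} ∩ {A,C,T} = {C} (intersection, +0)
FY@4: {T} ∪ {G} = {G,T} (union, +1)
EFY@4: {G} ∩ {G,T} = {G} (intersection, +0)
RV@4: {T} ∩ {T} = {T} (intersection, +0)
EFRVY@4: {G} ∪ {T} = {G,T} (union, +1)
BEFRVY@4: {G} ∩ {G,T} = {G} (intersection, +0)
FY@5: {T} ∪ {A} = {A,T} (union, +1)
EFY@5: {C} ∪ {A,T} = {A,C,T} (union, +1)
RV@5: {C} ∩ {C} = {C} (intersection, +0)
EFRVY@5: {A,C,T} ∩ {C} = {C} (intersection, +0)
BEFRVY@5: {T} ∪ {C} = {C,T} (union, +1)
per-site changes: [3, 3, 4, 3, 2, 3]; total = 18

3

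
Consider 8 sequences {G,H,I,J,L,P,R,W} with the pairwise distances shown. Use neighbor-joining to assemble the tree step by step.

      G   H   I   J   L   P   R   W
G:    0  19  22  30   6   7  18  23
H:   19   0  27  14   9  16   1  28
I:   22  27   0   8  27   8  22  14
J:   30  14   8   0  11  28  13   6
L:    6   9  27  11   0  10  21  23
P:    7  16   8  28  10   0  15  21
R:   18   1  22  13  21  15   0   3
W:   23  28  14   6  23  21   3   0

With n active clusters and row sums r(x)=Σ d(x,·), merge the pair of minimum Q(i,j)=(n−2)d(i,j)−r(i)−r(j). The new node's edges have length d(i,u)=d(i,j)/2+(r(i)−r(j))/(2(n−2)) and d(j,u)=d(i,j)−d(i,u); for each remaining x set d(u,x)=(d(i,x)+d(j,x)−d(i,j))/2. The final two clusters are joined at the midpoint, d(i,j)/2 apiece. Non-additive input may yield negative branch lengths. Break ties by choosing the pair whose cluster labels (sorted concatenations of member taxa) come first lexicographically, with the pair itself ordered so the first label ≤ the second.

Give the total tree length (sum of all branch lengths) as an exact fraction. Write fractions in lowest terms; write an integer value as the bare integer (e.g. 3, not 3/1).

1405/32

iteration 1: select H,R (d=1, Q=-201); attach at lengths (9/4, -5/4); label the merged cluster HR
  updated: d(G,HR)=18, d(HR,I)=24, d(HR,J)=13, d(HR,L)=29/2, d(HR,P)=15, d(HR,W)=15
iteration 2: select J,W (d=6, Q=-168); attach at lengths (12/5, 18/5); label the merged cluster JW
  updated: d(G,JW)=47/2, d(HR,JW)=11, d(I,JW)=8, d(JW,L)=14, d(JW,P)=43/2
iteration 3: select I,JW (d=8, Q=-135); attach at lengths (43/8, 21/8); label the merged cluster IJW
  updated: d(G,IJW)=75/4, d(HR,IJW)=27/2, d(IJW,L)=33/2, d(IJW,P)=43/4
iteration 4: select HR,IJW (d=27/2, Q=-80); attach at lengths (7, 13/2); label the merged cluster HIJRW
  updated: d(G,HIJRW)=93/8, d(HIJRW,L)=35/4, d(HIJRW,P)=49/8
iteration 5: select G,L (d=6, Q=-299/8); attach at lengths (95/32, 97/32); label the merged cluster GL
  updated: d(GL,HIJRW)=115/16, d(GL,P)=11/2
iteration 6: select GL,HIJRW (d=115/16, Q=-301/16); attach at lengths (105/32, 125/32); label the merged cluster GHIJLRW
  updated: d(GHIJLRW,P)=71/32
iteration 7: select GHIJLRW,P (d=71/32); attach at lengths (71/64, 71/64); label the merged cluster GHIJLPRW
final tree: (((G:95/32,L:97/32):105/32,((H:9/4,R:-5/4):7,(I:43/8,(J:12/5,W:18/5):21/8):13/2):125/32):71/64,P:71/64)
total length: 1405/32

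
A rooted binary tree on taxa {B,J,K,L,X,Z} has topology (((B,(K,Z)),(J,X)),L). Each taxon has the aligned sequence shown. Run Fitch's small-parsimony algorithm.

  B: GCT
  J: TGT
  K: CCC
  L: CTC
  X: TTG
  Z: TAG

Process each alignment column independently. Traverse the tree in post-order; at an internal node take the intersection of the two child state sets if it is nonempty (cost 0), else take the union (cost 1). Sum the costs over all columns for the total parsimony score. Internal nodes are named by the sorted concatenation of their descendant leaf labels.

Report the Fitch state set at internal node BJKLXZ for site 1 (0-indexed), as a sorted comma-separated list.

T

[col 0] KZ: children K:{C}, Z:{T} ∪→ {C,T}; cost 1
[col 0] BKZ: children B:{G}, KZ:{C,T} ∪→ {C,G,T}; cost 1
[col 0] JX: children J:{T}, X:{T} ∩→ {T}; cost 0
[col 0] BJKXZ: children BKZ:{C,G,T}, JX:{T} ∩→ {T}; cost 0
[col 0] BJKLXZ: children BJKXZ:{T}, L:{C} ∪→ {C,T}; cost 1
[col 1] KZ: children K:{C}, Z:{A} ∪→ {A,C}; cost 1
[col 1] BKZ: children B:{C}, KZ:{A,C} ∩→ {C}; cost 0
[col 1] JX: children J:{G}, X:{T} ∪→ {G,T}; cost 1
[col 1] BJKXZ: children BKZ:{C}, JX:{G,T} ∪→ {C,G,T}; cost 1
[col 1] BJKLXZ: children BJKXZ:{C,G,T}, L:{T} ∩→ {T}; cost 0
[col 2] KZ: children K:{C}, Z:{G} ∪→ {C,G}; cost 1
[col 2] BKZ: children B:{T}, KZ:{C,G} ∪→ {C,G,T}; cost 1
[col 2] JX: children J:{T}, X:{G} ∪→ {G,T}; cost 1
[col 2] BJKXZ: children BKZ:{C,G,T}, JX:{G,T} ∩→ {G,T}; cost 0
[col 2] BJKLXZ: children BJKXZ:{G,T}, L:{C} ∪→ {C,G,T}; cost 1
per-site changes: [3, 3, 4]; total = 10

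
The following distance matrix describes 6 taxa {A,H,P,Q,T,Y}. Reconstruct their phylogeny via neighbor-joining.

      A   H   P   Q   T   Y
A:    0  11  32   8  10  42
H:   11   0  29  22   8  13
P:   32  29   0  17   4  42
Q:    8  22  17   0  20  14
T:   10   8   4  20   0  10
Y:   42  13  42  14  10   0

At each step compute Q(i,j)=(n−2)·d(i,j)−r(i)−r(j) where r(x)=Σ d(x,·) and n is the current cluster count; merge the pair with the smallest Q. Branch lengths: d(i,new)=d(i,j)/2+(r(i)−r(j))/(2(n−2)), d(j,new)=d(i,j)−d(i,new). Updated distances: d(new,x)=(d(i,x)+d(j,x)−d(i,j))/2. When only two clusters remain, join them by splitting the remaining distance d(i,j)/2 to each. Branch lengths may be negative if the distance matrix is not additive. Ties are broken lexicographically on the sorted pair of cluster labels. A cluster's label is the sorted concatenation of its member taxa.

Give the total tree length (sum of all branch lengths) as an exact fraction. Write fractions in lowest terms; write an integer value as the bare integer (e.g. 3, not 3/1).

357/8

iteration 1: select P,T (d=4, Q=-160); attach at lengths (11, -7); label the merged cluster PT
  updated: d(A,PT)=19, d(H,PT)=33/2, d(PT,Q)=33/2, d(PT,Y)=24
iteration 2: select A,Q (d=8, Q=-233/2); attach at lengths (29/4, 3/4); label the merged cluster AQ
  updated: d(AQ,H)=25/2, d(AQ,PT)=55/4, d(AQ,Y)=24
iteration 3: select AQ,PT (d=55/4, Q=-77); attach at lengths (47/8, 63/8); label the merged cluster APQT
  updated: d(APQT,H)=61/8, d(APQT,Y)=137/8
iteration 4: select APQT,H (d=61/8, Q=-151/4); attach at lengths (47/8, 7/4); label the merged cluster AHPQT
  updated: d(AHPQT,Y)=45/4
iteration 5: select AHPQT,Y (d=45/4); attach at lengths (45/8, 45/8); label the merged cluster AHPQTY
final tree: ((((A:29/4,Q:3/4):47/8,(P:11,T:-7):63/8):47/8,H:7/4):45/8,Y:45/8)
total length: 357/8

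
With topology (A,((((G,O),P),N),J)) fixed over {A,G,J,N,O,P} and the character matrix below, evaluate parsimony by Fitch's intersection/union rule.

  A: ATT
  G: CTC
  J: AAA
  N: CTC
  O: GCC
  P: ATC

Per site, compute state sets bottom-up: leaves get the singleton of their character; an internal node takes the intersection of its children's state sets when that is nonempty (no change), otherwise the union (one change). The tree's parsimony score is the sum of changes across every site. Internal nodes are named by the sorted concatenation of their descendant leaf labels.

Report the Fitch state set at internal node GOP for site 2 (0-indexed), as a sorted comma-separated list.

C

[col 0] GO: children G:{C}, O:{G} ∪→ {C,G}; cost 1
[col 0] GOP: children GO:{C,G}, P:{A} ∪→ {A,C,G}; cost 1
[col 0] GNOP: children GOP:{A,C,G}, N:{C} ∩→ {C}; cost 0
[col 0] GJNOP: children GNOP:{C}, J:{A} ∪→ {A,C}; cost 1
[col 0] AGJNOP: children A:{A}, GJNOP:{A,C} ∩→ {A}; cost 0
[col 1] GO: children G:{T}, O:{C} ∪→ {C,T}; cost 1
[col 1] GOP: children GO:{C,T}, P:{T} ∩→ {T}; cost 0
[col 1] GNOP: children GOP:{T}, N:{T} ∩→ {T}; cost 0
[col 1] GJNOP: children GNOP:{T}, J:{A} ∪→ {A,T}; cost 1
[col 1] AGJNOP: children A:{T}, GJNOP:{A,T} ∩→ {T}; cost 0
[col 2] GO: children G:{C}, O:{C} ∩→ {C}; cost 0
[col 2] GOP: children GO:{C}, P:{C} ∩→ {C}; cost 0
[col 2] GNOP: children GOP:{C}, N:{C} ∩→ {C}; cost 0
[col 2] GJNOP: children GNOP:{C}, J:{A} ∪→ {A,C}; cost 1
[col 2] AGJNOP: children A:{T}, GJNOP:{A,C} ∪→ {A,C,T}; cost 1
per-site changes: [3, 2, 2]; total = 7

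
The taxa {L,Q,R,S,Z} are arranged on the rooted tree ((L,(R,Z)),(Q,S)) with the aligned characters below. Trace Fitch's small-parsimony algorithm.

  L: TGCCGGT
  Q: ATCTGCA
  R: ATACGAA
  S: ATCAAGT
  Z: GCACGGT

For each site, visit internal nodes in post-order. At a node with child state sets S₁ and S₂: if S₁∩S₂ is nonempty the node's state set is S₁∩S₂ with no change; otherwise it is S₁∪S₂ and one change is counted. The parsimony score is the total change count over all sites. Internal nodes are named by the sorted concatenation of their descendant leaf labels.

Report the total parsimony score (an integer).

site 0, node RZ: R={A} ∪ Z={G} → {A,G} (+1)
site 0, node LRZ: L={T} ∪ RZ={A,G} → {A,G,T} (+1)
site 0, node QS: Q={A} ∩ S={A} → {A} (+0)
site 0, node LQRSZ: LRZ={A,G,T} ∩ QS={A} → {A} (+0)
site 1, node RZ: R={T} ∪ Z={C} → {C,T} (+1)
site 1, node LRZ: L={G} ∪ RZ={C,T} → {C,G,T} (+1)
site 1, node QS: Q={T} ∩ S={T} → {T} (+0)
site 1, node LQRSZ: LRZ={C,G,T} ∩ QS={T} → {T} (+0)
site 2, node RZ: R={A} ∩ Z={A} → {A} (+0)
site 2, node LRZ: L={C} ∪ RZ={A} → {A,C} (+1)
site 2, node QS: Q={C} ∩ S={C} → {C} (+0)
site 2, node LQRSZ: LRZ={A,C} ∩ QS={C} → {C} (+0)
site 3, node RZ: R={C} ∩ Z={C} → {C} (+0)
site 3, node LRZ: L={C} ∩ RZ={C} → {C} (+0)
site 3, node QS: Q={T} ∪ S={A} → {A,T} (+1)
site 3, node LQRSZ: LRZ={C} ∪ QS={A,T} → {A,C,T} (+1)
site 4, node RZ: R={G} ∩ Z={G} → {G} (+0)
site 4, node LRZ: L={G} ∩ RZ={G} → {G} (+0)
site 4, node QS: Q={G} ∪ S={A} → {A,G} (+1)
site 4, node LQRSZ: LRZ={G} ∩ QS={A,G} → {G} (+0)
site 5, node RZ: R={A} ∪ Z={G} → {A,G} (+1)
site 5, node LRZ: L={G} ∩ RZ={A,G} → {G} (+0)
site 5, node QS: Q={C} ∪ S={G} → {C,G} (+1)
site 5, node LQRSZ: LRZ={G} ∩ QS={C,G} → {G} (+0)
site 6, node RZ: R={A} ∪ Z={T} → {A,T} (+1)
site 6, node LRZ: L={T} ∩ RZ={A,T} → {T} (+0)
site 6, node QS: Q={A} ∪ S={T} → {A,T} (+1)
site 6, node LQRSZ: LRZ={T} ∩ QS={A,T} → {T} (+0)
per-site changes: [2, 2, 1, 2, 1, 2, 2]; total = 12

12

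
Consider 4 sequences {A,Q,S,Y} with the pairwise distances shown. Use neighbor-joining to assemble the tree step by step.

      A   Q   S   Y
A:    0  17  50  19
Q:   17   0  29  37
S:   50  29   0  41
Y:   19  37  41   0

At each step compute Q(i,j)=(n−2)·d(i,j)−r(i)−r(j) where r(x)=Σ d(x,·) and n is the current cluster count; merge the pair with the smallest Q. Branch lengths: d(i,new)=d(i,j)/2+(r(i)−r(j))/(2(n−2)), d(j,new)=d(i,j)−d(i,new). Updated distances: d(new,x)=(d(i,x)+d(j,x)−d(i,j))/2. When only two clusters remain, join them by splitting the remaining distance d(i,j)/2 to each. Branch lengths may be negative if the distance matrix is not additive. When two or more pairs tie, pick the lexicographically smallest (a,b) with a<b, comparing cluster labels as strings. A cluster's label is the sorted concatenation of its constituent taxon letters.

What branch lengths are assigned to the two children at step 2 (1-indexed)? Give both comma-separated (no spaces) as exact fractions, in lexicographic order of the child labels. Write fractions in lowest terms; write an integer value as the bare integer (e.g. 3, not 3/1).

step 1: merge (A,Y) at d=19, Q=-145; branch lengths A→27/4, Y→49/4; new cluster AY
  updated: d(AY,Q)=35/2, d(AY,S)=36
step 2: merge (AY,Q) at d=35/2, Q=-165/2; branch lengths AY→49/4, Q→21/4; new cluster AQY
  updated: d(AQY,S)=95/4
step 3: merge (AQY,S) at d=95/4; branch lengths AQY→95/8, S→95/8; new cluster AQSY
final tree: (((A:27/4,Y:49/4):49/4,Q:21/4):95/8,S:95/8)
total length: 241/4

49/4,21/4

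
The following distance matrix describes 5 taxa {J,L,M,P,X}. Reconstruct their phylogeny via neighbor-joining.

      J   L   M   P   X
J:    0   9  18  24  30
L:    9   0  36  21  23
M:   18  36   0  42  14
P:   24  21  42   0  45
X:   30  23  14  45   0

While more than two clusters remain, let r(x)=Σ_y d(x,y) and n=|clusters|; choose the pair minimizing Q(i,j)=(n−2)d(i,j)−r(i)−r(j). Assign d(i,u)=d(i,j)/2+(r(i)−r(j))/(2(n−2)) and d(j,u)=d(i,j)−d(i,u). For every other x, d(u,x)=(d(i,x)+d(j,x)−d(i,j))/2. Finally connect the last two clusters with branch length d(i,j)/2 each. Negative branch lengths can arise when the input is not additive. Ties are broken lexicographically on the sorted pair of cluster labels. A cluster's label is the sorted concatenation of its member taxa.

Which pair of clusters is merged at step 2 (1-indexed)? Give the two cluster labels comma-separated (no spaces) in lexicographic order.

iteration 1: select M,X (d=14, Q=-180); attach at lengths (20/3, 22/3); label the merged cluster MX
  updated: d(J,MX)=17, d(L,MX)=45/2, d(MX,P)=73/2
iteration 2: select J,MX (d=17, Q=-92); attach at lengths (2, 15); label the merged cluster JMX
  updated: d(JMX,L)=29/4, d(JMX,P)=87/4
iteration 3: select JMX,L (d=29/4, Q=-50); attach at lengths (4, 13/4); label the merged cluster JLMX
  updated: d(JLMX,P)=71/4
iteration 4: select JLMX,P (d=71/4); attach at lengths (71/8, 71/8); label the merged cluster JLMPX
final tree: (((J:2,(M:20/3,X:22/3):15):4,L:13/4):71/8,P:71/8)
total length: 56

J,MX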